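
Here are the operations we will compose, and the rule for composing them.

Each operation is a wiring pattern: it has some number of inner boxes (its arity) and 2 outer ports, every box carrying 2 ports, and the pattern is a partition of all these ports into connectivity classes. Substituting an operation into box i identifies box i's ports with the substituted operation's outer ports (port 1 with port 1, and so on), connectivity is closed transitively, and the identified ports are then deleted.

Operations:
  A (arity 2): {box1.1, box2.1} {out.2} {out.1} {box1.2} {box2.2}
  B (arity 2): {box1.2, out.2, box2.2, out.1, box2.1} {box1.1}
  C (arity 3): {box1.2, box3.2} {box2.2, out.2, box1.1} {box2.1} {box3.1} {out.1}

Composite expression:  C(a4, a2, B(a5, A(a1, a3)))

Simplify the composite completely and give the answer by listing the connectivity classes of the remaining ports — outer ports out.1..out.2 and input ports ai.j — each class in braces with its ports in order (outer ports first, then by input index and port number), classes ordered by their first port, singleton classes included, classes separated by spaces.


{out.1} {out.2, a2.2, a4.1} {a1.1, a3.1} {a1.2} {a2.1} {a3.2} {a4.2, a5.2} {a5.1}

Connectivity passes through glued C-boundaries; trace each wire chain.
after A, the pattern on (a1, a3) reads {out.1} {out.2} {a1.1, a3.1} {a1.2} {a3.2} (out.j = its outer ports)
after B, the pattern on (a5, a1, a3) reads {out.1, out.2, a5.2} {a1.1, a3.1} {a1.2} {a3.2} {a5.1} (out.j = its outer ports)
after C, the pattern on (a4, a2, a5, a1, a3) reads {out.1} {out.2, a2.2, a4.1} {a1.1, a3.1} {a1.2} {a2.1} {a3.2} {a4.2, a5.2} {a5.1} (out.j = its outer ports)


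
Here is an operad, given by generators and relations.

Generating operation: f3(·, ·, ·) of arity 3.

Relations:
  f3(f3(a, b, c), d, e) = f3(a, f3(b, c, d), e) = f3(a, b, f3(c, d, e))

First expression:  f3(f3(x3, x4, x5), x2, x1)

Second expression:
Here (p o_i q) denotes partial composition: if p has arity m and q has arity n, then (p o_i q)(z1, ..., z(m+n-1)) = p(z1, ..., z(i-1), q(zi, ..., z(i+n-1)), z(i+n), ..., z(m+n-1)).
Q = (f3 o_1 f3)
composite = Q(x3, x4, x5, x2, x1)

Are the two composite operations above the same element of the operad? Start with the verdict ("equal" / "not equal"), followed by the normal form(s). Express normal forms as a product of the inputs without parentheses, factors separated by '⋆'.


Reducing the first expression gives x3 ⋆ x4 ⋆ x5 ⋆ x2 ⋆ x1
Reducing the second expression gives x3 ⋆ x4 ⋆ x5 ⋆ x2 ⋆ x1
One common form — equal.

equal; both compose to x3 ⋆ x4 ⋆ x5 ⋆ x2 ⋆ x1


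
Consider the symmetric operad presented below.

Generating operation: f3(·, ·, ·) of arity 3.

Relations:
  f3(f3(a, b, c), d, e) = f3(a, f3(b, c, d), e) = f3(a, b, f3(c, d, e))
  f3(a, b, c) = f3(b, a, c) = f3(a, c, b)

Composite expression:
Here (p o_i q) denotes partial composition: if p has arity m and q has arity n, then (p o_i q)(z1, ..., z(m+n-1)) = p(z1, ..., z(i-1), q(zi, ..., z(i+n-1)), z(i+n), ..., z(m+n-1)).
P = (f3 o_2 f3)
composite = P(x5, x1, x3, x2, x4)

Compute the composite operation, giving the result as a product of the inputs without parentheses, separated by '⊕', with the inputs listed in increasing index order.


x1 ⊕ x2 ⊕ x3 ⊕ x4 ⊕ x5

Shape and order are irrelevant to f3; the x-input set decides.
f3(x1, x3, x2) spells out as x1 ⊕ x3 ⊕ x2
f3(x5, f3(x1, x3, x2), x4) spells out as x5 ⊕ x1 ⊕ x3 ⊕ x2 ⊕ x4
rearranged into index order: x1 ⊕ x2 ⊕ x3 ⊕ x4 ⊕ x5


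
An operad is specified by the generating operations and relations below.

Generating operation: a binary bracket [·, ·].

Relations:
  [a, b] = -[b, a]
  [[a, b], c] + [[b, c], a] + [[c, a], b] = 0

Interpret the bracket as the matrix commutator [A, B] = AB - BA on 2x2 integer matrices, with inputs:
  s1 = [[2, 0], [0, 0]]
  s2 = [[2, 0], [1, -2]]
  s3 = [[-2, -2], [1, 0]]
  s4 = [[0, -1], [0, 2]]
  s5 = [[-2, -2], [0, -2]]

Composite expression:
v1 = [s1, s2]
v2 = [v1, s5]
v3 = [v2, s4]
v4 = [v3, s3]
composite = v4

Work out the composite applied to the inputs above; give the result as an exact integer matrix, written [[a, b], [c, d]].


[[8, 16], [0, -8]]

[s1, s2] = [[0, 0], [-2, 0]]
[[s1, s2], s5] = [[-4, 0], [0, 4]]
[[[s1, s2], s5], s4] = [[0, 8], [0, 0]]
[[[[s1, s2], s5], s4], s3] = [[8, 16], [0, -8]]


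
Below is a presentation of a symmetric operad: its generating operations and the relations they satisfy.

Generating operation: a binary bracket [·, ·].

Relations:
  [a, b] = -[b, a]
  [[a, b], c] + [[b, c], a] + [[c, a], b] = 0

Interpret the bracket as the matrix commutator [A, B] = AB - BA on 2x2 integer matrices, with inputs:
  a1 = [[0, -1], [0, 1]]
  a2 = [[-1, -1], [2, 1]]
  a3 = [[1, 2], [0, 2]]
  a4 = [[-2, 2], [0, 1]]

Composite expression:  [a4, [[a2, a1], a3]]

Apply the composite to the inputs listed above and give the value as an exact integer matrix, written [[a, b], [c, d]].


[[4, -43], [6, -4]]

[a2, a1] = [[2, 1], [-2, -2]]
[[a2, a1], a3] = [[4, 9], [2, -4]]
[a4, [[a2, a1], a3]] = [[4, -43], [6, -4]]


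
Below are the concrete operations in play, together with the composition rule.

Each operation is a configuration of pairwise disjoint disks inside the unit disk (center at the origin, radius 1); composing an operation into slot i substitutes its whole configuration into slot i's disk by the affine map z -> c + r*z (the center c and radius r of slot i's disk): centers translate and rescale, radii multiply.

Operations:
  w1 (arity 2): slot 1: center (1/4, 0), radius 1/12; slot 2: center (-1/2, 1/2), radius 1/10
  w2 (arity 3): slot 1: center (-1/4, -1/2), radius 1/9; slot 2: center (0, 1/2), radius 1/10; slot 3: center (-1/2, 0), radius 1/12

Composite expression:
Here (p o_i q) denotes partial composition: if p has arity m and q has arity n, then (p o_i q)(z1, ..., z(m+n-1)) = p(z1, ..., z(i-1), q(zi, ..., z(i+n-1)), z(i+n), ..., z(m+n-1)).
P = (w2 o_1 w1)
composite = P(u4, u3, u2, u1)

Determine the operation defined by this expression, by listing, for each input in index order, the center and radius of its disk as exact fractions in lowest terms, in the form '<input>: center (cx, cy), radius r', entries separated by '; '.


Nesting under w2 composes maps z -> c + r*z down each u-path.
input u4: composing its 2 substitution steps yields center (-2/9, -1/2), radius 1/108
input u3: composing its 2 substitution steps yields center (-11/36, -4/9), radius 1/90
input u2: composing its 1 substitution step yields center (0, 1/2), radius 1/10
input u1: composing its 1 substitution step yields center (-1/2, 0), radius 1/12

u1: center (-1/2, 0), radius 1/12; u2: center (0, 1/2), radius 1/10; u3: center (-11/36, -4/9), radius 1/90; u4: center (-2/9, -1/2), radius 1/108


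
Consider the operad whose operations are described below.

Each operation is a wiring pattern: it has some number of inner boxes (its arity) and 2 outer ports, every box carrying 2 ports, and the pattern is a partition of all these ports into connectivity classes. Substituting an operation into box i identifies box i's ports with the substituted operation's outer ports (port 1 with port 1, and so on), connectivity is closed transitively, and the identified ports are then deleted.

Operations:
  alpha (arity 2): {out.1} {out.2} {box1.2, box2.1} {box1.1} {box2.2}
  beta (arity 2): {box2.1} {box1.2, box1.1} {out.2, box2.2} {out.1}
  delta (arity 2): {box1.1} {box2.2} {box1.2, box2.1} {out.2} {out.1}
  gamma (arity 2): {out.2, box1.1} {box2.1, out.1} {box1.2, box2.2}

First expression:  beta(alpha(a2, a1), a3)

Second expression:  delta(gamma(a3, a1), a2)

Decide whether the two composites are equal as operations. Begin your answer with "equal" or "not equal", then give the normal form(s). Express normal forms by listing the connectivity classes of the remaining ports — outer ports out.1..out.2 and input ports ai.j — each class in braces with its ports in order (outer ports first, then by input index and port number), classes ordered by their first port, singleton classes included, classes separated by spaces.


not equal; the first gives {out.1} {out.2, a3.2} {a1.1, a2.2} {a1.2} {a2.1} {a3.1} and the second {out.1} {out.2} {a1.1} {a1.2, a3.2} {a2.1, a3.1} {a2.2}

The first expression, normalized: {out.1} {out.2, a3.2} {a1.1, a2.2} {a1.2} {a2.1} {a3.1}
The second expression, normalized: {out.1} {out.2} {a1.1} {a1.2, a3.2} {a2.1, a3.1} {a2.2}
Different reductions; not equal.


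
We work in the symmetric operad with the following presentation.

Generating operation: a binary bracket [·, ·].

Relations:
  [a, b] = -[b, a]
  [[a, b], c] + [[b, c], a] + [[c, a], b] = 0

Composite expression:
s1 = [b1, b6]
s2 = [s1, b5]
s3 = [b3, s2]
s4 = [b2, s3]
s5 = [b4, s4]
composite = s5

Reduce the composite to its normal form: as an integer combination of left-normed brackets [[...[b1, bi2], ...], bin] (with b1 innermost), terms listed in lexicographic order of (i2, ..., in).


-[[[[[b1, b6], b5], b3], b2], b4]

Antisymmetry and Jacobi reduce to b1-anchored left-normed brackets.
Composite bracket: [b4, [b2, [b3, [[b1, b6], b5]]]]
The bracket unfolds into 32 signed words via [a, b] = ab - ba (2^5 = 32).
The b1-initial words carry the normal form:
  b1b6b5b3b2b4 (sign -1) contributes -[[[[[b1, b6], b5], b3], b2], b4]


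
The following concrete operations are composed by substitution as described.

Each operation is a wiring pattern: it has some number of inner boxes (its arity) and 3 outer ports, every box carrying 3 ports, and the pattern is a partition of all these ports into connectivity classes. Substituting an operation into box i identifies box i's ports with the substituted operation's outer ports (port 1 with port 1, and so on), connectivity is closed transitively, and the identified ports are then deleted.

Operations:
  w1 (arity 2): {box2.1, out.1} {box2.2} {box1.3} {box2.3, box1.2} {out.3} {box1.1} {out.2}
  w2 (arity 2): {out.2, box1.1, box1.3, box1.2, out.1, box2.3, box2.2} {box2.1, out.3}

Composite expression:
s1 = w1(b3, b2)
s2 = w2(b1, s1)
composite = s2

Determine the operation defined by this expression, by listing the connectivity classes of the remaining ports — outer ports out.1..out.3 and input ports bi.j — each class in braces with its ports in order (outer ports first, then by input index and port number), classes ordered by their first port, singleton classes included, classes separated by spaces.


{out.1, out.2, b1.1, b1.2, b1.3} {out.3, b2.1} {b2.2} {b2.3, b3.2} {b3.1} {b3.3}

After gluing at w2, chains via deleted ports link the b-ports.
w1 over (b3, b2) gives {out.1, b2.1} {out.2} {out.3} {b2.2} {b2.3, b3.2} {b3.1} {b3.3}, out.j being that stage's outer ports
w2 over (b1, b3, b2) gives {out.1, out.2, b1.1, b1.2, b1.3} {out.3, b2.1} {b2.2} {b2.3, b3.2} {b3.1} {b3.3}, out.j being that stage's outer ports


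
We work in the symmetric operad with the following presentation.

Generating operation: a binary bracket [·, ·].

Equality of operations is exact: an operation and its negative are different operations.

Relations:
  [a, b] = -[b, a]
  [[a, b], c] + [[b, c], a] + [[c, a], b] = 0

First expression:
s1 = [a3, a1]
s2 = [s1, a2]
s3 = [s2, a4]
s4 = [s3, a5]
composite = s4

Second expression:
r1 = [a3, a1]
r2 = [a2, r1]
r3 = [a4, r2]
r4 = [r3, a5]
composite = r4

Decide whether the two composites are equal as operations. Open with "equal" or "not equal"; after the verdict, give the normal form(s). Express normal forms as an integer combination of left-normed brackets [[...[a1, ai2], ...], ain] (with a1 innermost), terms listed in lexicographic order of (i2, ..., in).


The first composite normalizes to -[[[[a1, a3], a2], a4], a5]
The second composite normalizes to -[[[[a1, a3], a2], a4], a5]
Both agree, so they are equal.

equal — both sides give -[[[[a1, a3], a2], a4], a5]


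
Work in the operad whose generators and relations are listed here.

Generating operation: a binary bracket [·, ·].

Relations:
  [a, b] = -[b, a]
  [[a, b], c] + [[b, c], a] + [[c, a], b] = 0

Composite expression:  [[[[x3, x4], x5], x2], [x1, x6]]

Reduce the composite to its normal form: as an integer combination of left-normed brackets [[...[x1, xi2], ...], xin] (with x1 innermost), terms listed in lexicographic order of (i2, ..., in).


[[[[[x1, x6], x2], x3], x4], x5] - [[[[[x1, x6], x2], x4], x3], x5] - [[[[[x1, x6], x2], x5], x3], x4] + [[[[[x1, x6], x2], x5], x4], x3] - [[[[[x1, x6], x3], x4], x5], x2] + [[[[[x1, x6], x4], x3], x5], x2] + [[[[[x1, x6], x5], x3], x4], x2] - [[[[[x1, x6], x5], x4], x3], x2]

Antisymmetry and Jacobi reduce to x1-anchored left-normed brackets.
Composite bracket: [[[[x3, x4], x5], x2], [x1, x6]]
Under [a, b] = ab - ba we get 32 signed associative words (2^5 = 32).
Only words starting with x1 matter:
  x1x6x2x3x4x5 appears with sign +1, giving the term +[[[[[x1, x6], x2], x3], x4], x5]
  x1x6x2x4x3x5 appears with sign -1, giving the term -[[[[[x1, x6], x2], x4], x3], x5]
  x1x6x2x5x3x4 appears with sign -1, giving the term -[[[[[x1, x6], x2], x5], x3], x4]
  x1x6x2x5x4x3 appears with sign +1, giving the term +[[[[[x1, x6], x2], x5], x4], x3]
  x1x6x3x4x5x2 appears with sign -1, giving the term -[[[[[x1, x6], x3], x4], x5], x2]
  x1x6x4x3x5x2 appears with sign +1, giving the term +[[[[[x1, x6], x4], x3], x5], x2]
  x1x6x5x3x4x2 appears with sign +1, giving the term +[[[[[x1, x6], x5], x3], x4], x2]
  x1x6x5x4x3x2 appears with sign -1, giving the term -[[[[[x1, x6], x5], x4], x3], x2]


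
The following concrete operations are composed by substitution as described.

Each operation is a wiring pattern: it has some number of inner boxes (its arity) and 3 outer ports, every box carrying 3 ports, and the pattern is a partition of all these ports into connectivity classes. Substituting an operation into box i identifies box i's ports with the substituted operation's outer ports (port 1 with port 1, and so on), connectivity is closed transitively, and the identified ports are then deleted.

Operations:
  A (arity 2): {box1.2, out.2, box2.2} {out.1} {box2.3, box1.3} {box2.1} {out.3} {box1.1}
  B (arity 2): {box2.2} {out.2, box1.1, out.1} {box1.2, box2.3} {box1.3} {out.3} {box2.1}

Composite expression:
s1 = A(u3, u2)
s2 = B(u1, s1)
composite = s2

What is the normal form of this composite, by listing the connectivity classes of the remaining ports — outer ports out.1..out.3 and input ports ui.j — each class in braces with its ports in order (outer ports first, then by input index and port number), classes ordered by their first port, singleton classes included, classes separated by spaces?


{out.1, out.2, u1.1} {out.3} {u1.2} {u1.3} {u2.1} {u2.2, u3.2} {u2.3, u3.3} {u3.1}

Substituting into B glues patterns; closure does the rest.
after A, the pattern on (u3, u2) reads {out.1} {out.2, u2.2, u3.2} {out.3} {u2.1} {u2.3, u3.3} {u3.1} (out.j = its outer ports)
after B, the pattern on (u1, u3, u2) reads {out.1, out.2, u1.1} {out.3} {u1.2} {u1.3} {u2.1} {u2.2, u3.2} {u2.3, u3.3} {u3.1} (out.j = its outer ports)


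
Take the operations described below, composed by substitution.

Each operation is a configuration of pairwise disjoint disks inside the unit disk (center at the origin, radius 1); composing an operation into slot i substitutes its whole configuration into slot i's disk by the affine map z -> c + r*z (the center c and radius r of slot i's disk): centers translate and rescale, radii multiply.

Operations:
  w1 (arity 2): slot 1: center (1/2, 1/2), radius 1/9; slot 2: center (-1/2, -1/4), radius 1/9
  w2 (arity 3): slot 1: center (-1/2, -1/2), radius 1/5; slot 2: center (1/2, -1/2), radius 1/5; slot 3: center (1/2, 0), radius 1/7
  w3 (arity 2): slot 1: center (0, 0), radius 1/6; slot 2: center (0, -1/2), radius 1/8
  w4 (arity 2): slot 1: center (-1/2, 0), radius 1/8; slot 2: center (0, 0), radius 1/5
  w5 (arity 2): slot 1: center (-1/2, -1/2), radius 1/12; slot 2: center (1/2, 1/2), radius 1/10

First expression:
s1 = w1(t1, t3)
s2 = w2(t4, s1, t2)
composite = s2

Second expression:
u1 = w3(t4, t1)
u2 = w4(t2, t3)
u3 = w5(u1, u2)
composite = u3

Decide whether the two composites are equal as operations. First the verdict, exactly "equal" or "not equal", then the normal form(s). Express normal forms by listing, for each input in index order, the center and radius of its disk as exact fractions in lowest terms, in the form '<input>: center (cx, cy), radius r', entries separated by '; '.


not equal — first t1: center (3/5, -2/5), radius 1/45; t2: center (1/2, 0), radius 1/7; t3: center (2/5, -11/20), radius 1/45; t4: center (-1/2, -1/2), radius 1/5, second t1: center (-1/2, -13/24), radius 1/96; t2: center (9/20, 1/2), radius 1/80; t3: center (1/2, 1/2), radius 1/50; t4: center (-1/2, -1/2), radius 1/72

The first expression reduces to t1: center (3/5, -2/5), radius 1/45; t2: center (1/2, 0), radius 1/7; t3: center (2/5, -11/20), radius 1/45; t4: center (-1/2, -1/2), radius 1/5
The second expression reduces to t1: center (-1/2, -13/24), radius 1/96; t2: center (9/20, 1/2), radius 1/80; t3: center (1/2, 1/2), radius 1/50; t4: center (-1/2, -1/2), radius 1/72
They disagree, so not equal.


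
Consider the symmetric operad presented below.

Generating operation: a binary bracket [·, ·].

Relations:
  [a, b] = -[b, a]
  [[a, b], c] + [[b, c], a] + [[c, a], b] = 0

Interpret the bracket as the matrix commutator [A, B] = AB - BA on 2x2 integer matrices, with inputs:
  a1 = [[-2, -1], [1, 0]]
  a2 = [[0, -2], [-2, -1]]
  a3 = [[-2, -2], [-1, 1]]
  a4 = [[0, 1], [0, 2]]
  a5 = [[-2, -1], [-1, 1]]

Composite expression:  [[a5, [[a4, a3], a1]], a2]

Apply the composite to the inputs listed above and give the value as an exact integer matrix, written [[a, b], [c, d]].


[[92, -2], [48, -92]]

[a4, a3] = [[-1, 7], [-2, 1]]
[[a4, a3], a1] = [[5, 16], [6, -5]]
[a5, [[a4, a3], a1]] = [[10, -38], [8, -10]]
[[a5, [[a4, a3], a1]], a2] = [[92, -2], [48, -92]]


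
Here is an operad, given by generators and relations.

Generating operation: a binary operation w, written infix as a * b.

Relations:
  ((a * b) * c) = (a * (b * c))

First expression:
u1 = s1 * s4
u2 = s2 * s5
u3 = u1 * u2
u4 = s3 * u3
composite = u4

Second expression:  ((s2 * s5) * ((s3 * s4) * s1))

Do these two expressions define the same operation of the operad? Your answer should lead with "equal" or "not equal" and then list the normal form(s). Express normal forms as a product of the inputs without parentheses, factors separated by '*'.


not equal — first s3 * s1 * s4 * s2 * s5, second s2 * s5 * s3 * s4 * s1


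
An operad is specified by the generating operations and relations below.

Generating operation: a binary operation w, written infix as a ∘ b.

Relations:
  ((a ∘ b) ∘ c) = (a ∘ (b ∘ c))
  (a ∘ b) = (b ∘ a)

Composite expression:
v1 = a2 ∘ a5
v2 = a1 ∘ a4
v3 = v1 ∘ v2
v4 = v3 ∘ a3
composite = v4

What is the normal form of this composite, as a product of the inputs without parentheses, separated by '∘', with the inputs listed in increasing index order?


Both nesting and order wash out for w; what remains is which a's occur.
(a2 ∘ a5) linearizes to a2 ∘ a5
(a1 ∘ a4) linearizes to a1 ∘ a4
((a2 ∘ a5) ∘ (a1 ∘ a4)) linearizes to a2 ∘ a5 ∘ a1 ∘ a4
(((a2 ∘ a5) ∘ (a1 ∘ a4)) ∘ a3) linearizes to a2 ∘ a5 ∘ a1 ∘ a4 ∘ a3
rearranged into index order: a1 ∘ a2 ∘ a3 ∘ a4 ∘ a5

a1 ∘ a2 ∘ a3 ∘ a4 ∘ a5


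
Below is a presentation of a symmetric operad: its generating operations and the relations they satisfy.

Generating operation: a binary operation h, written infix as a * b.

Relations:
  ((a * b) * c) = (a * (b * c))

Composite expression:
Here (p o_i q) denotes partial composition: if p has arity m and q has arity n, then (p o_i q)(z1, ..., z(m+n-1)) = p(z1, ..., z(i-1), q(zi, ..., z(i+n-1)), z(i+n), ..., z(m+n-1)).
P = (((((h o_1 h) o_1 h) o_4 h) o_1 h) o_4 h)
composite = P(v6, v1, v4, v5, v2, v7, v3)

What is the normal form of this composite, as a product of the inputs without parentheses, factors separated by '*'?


v6 * v1 * v4 * v5 * v2 * v7 * v3


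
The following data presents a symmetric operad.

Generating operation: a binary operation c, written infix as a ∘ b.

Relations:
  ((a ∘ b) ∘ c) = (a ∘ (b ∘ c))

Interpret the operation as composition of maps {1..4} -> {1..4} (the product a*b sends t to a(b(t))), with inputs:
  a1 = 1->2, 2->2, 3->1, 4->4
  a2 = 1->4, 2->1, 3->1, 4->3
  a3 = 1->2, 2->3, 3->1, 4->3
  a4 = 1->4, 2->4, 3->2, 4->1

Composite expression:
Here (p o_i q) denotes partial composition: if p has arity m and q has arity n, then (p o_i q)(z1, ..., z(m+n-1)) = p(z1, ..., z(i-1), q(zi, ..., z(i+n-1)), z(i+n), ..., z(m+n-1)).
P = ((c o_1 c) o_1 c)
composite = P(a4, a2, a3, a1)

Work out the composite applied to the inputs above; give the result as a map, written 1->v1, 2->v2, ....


(a4 ∘ a2) = 1->1, 2->4, 3->4, 4->2
((a4 ∘ a2) ∘ a3) = 1->4, 2->4, 3->1, 4->4
(((a4 ∘ a2) ∘ a3) ∘ a1) = 1->4, 2->4, 3->4, 4->4

1->4, 2->4, 3->4, 4->4


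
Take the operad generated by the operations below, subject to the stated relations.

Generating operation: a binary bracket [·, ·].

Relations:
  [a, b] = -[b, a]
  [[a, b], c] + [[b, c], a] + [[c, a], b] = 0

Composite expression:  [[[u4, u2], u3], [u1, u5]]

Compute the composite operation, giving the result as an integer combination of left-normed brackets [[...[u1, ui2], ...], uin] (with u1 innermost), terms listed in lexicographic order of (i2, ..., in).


[[[[u1, u5], u2], u4], u3] - [[[[u1, u5], u3], u2], u4] + [[[[u1, u5], u3], u4], u2] - [[[[u1, u5], u4], u2], u3]

In the tensor algebra, words opening u1 carry the u1-anchored form.
Composite bracket: [[[u4, u2], u3], [u1, u5]]
Each bracket splits as ab - ba, giving 16 signed words (2^4 = 16).
Words beginning with u1 determine it all:
  the word u1u5u2u4u3 carries sign +1 and contributes +[[[[u1, u5], u2], u4], u3]
  the word u1u5u3u2u4 carries sign -1 and contributes -[[[[u1, u5], u3], u2], u4]
  the word u1u5u3u4u2 carries sign +1 and contributes +[[[[u1, u5], u3], u4], u2]
  the word u1u5u4u2u3 carries sign -1 and contributes -[[[[u1, u5], u4], u2], u3]


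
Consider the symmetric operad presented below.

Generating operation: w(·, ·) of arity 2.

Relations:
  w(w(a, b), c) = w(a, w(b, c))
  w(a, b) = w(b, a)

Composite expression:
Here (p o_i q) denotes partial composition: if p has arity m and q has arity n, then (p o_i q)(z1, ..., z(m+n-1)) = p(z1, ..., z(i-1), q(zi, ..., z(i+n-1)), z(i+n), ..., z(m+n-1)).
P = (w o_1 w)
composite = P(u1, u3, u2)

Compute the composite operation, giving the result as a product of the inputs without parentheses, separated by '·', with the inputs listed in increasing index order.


With w associative and commutative, the u-input set is all that matters.
w(u1, u3) spells out as u1 · u3
w(w(u1, u3), u2) spells out as u1 · u3 · u2
the factors in increasing index order: u1 · u2 · u3

u1 · u2 · u3


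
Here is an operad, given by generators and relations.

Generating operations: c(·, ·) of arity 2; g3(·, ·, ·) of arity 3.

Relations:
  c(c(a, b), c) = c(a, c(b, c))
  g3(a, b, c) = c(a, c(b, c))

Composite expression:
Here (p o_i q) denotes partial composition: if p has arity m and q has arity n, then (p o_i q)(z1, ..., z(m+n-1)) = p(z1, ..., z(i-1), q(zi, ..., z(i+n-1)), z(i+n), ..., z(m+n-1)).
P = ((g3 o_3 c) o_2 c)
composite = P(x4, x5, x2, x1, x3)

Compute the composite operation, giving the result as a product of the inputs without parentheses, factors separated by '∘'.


x4 ∘ x5 ∘ x2 ∘ x1 ∘ x3

Every regrouping of g3 is equal, so read the x-inputs in written order.
c(x5, x2) linearizes to x5 ∘ x2
c(x1, x3) linearizes to x1 ∘ x3
g3(x4, c(x5, x2), c(x1, x3)) linearizes to x4 ∘ x5 ∘ x2 ∘ x1 ∘ x3


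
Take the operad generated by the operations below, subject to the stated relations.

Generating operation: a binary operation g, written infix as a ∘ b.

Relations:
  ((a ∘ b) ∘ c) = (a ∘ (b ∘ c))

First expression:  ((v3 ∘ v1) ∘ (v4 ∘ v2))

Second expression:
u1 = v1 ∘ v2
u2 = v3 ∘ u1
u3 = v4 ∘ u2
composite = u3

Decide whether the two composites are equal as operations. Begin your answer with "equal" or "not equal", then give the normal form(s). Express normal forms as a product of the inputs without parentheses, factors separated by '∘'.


In normal form, the first expression is v3 ∘ v1 ∘ v4 ∘ v2
In normal form, the second expression is v4 ∘ v3 ∘ v1 ∘ v2
Different reductions; not equal.

not equal: they reduce to v3 ∘ v1 ∘ v4 ∘ v2 and v4 ∘ v3 ∘ v1 ∘ v2


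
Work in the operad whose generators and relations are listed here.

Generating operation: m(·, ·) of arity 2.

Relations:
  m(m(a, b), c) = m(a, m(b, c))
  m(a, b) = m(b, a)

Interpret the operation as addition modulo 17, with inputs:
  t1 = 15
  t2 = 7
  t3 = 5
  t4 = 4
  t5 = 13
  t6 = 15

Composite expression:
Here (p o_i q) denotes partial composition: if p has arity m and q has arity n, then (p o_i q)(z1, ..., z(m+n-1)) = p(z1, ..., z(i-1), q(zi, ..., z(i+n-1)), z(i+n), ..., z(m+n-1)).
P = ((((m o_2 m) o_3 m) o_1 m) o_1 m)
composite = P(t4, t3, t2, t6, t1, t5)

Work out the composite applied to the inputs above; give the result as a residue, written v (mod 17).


8 (mod 17)

m(t4, t3) = 9
m(m(t4, t3), t2) = 16
m(t1, t5) = 11
m(t6, m(t1, t5)) = 9
m(m(m(t4, t3), t2), m(t6, m(t1, t5))) = 8


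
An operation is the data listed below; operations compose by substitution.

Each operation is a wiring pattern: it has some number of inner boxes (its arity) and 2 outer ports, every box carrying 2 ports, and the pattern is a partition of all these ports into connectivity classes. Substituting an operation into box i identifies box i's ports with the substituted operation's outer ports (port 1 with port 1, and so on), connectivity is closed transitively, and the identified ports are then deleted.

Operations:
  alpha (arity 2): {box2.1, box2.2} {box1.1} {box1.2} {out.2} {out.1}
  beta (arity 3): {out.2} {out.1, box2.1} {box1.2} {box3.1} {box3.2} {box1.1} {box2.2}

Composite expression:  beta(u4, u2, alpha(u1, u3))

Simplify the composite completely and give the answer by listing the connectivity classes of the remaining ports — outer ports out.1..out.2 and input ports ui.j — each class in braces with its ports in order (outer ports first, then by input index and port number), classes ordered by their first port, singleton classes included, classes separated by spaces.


{out.1, u2.1} {out.2} {u1.1} {u1.2} {u2.2} {u3.1, u3.2} {u4.1} {u4.2}

Connectivity passes through glued beta-boundaries; trace each wire chain.
the subtree at alpha composes to {out.1} {out.2} {u1.1} {u1.2} {u3.1, u3.2} on (u1, u3); out.j = own outer ports
the subtree at beta composes to {out.1, u2.1} {out.2} {u1.1} {u1.2} {u2.2} {u3.1, u3.2} {u4.1} {u4.2} on (u4, u2, u1, u3); out.j = own outer ports


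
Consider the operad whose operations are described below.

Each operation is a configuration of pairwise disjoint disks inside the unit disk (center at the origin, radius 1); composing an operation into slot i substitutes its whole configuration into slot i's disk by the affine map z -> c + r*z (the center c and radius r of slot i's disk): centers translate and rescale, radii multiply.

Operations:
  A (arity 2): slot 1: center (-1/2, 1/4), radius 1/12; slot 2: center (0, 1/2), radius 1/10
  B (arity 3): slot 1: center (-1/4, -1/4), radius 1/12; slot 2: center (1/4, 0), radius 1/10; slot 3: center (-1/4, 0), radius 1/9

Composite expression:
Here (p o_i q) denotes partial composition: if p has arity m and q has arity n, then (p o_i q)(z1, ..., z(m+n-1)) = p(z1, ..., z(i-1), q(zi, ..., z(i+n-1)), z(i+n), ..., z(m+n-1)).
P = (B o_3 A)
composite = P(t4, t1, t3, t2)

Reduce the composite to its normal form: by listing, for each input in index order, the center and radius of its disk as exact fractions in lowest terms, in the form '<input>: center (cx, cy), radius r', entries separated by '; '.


t1: center (1/4, 0), radius 1/10; t2: center (-1/4, 1/18), radius 1/90; t3: center (-11/36, 1/36), radius 1/108; t4: center (-1/4, -1/4), radius 1/12

Affine substitution under B: radii multiply and t-centers shift.
t4 passes through 1 substitution, ending at center (-1/4, -1/4), radius 1/12
t1 passes through 1 substitution, ending at center (1/4, 0), radius 1/10
t3 passes through 2 substitutions, ending at center (-11/36, 1/36), radius 1/108
t2 passes through 2 substitutions, ending at center (-1/4, 1/18), radius 1/90


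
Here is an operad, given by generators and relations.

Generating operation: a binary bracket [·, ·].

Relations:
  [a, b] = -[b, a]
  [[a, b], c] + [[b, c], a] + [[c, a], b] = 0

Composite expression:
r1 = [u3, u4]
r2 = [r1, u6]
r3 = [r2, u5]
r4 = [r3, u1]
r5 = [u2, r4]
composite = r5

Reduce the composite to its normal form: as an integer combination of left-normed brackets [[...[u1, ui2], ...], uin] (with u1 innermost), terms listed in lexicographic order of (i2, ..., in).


[[[[[u1, u3], u4], u6], u5], u2] - [[[[[u1, u4], u3], u6], u5], u2] - [[[[[u1, u5], u3], u4], u6], u2] + [[[[[u1, u5], u4], u3], u6], u2] + [[[[[u1, u5], u6], u3], u4], u2] - [[[[[u1, u5], u6], u4], u3], u2] - [[[[[u1, u6], u3], u4], u5], u2] + [[[[[u1, u6], u4], u3], u5], u2]


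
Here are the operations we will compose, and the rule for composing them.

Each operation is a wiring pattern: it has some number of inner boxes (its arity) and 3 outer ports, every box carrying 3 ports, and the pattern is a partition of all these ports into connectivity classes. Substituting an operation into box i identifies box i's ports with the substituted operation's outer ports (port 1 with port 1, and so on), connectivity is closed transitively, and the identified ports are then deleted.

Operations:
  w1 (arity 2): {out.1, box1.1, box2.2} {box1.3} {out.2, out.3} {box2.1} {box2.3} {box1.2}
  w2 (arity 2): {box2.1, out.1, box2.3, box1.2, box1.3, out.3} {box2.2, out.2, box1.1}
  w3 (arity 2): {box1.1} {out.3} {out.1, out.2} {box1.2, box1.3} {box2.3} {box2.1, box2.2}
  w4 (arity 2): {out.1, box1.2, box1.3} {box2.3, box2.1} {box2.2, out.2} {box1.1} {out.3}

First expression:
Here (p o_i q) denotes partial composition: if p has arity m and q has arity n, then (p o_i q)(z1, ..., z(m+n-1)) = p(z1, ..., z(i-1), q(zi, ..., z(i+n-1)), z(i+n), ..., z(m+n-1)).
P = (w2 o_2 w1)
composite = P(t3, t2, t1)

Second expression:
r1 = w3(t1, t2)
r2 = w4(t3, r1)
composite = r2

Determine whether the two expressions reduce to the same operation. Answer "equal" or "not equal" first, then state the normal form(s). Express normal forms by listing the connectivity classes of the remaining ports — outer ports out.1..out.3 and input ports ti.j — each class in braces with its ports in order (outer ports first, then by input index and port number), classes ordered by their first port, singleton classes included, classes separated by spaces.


not equal; first: {out.1, out.2, out.3, t1.2, t2.1, t3.1, t3.2, t3.3} {t1.1} {t1.3} {t2.2} {t2.3}; second: {out.1, t3.2, t3.3} {out.2} {out.3} {t1.1} {t1.2, t1.3} {t2.1, t2.2} {t2.3} {t3.1}

The first expression reduces to {out.1, out.2, out.3, t1.2, t2.1, t3.1, t3.2, t3.3} {t1.1} {t1.3} {t2.2} {t2.3}
The second expression reduces to {out.1, t3.2, t3.3} {out.2} {out.3} {t1.1} {t1.2, t1.3} {t2.1, t2.2} {t2.3} {t3.1}
Different reductions; not equal.


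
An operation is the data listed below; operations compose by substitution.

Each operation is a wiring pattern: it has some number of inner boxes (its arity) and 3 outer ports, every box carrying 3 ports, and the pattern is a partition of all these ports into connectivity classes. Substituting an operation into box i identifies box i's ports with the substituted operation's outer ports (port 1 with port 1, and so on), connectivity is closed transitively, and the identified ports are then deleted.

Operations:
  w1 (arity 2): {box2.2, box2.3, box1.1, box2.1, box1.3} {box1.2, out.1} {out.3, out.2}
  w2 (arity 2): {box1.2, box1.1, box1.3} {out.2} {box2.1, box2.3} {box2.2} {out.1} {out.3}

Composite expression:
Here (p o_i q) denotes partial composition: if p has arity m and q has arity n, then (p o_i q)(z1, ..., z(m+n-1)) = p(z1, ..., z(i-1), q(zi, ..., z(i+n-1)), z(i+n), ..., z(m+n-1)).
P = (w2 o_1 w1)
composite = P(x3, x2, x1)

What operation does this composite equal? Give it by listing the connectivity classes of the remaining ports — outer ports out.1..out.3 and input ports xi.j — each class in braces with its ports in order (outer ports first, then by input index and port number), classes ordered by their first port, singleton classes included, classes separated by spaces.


Connectivity passes through glued w2-boundaries; trace each wire chain.
w1 over (x3, x2) gives {out.1, x3.2} {out.2, out.3} {x2.1, x2.2, x2.3, x3.1, x3.3}, out.j being that stage's outer ports
w2 over (x3, x2, x1) gives {out.1} {out.2} {out.3} {x1.1, x1.3} {x1.2} {x2.1, x2.2, x2.3, x3.1, x3.3} {x3.2}, out.j being that stage's outer ports

{out.1} {out.2} {out.3} {x1.1, x1.3} {x1.2} {x2.1, x2.2, x2.3, x3.1, x3.3} {x3.2}


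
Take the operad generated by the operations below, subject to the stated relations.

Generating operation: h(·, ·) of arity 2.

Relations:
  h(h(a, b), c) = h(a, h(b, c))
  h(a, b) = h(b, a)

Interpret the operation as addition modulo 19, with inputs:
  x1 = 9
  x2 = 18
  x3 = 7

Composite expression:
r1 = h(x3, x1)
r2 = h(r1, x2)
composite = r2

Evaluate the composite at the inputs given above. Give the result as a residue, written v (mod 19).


h(x3, x1) = 16
h(h(x3, x1), x2) = 15

15 (mod 19)


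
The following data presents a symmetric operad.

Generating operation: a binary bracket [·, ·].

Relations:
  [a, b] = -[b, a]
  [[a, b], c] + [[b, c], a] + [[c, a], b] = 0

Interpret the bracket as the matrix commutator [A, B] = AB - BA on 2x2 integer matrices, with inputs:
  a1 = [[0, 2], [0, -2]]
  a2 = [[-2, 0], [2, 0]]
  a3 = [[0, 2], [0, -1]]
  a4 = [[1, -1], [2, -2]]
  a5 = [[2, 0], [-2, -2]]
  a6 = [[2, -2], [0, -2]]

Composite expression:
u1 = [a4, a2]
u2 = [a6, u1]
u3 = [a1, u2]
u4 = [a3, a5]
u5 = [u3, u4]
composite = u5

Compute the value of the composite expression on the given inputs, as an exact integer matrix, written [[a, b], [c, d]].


[[-864, -2176], [320, 864]]


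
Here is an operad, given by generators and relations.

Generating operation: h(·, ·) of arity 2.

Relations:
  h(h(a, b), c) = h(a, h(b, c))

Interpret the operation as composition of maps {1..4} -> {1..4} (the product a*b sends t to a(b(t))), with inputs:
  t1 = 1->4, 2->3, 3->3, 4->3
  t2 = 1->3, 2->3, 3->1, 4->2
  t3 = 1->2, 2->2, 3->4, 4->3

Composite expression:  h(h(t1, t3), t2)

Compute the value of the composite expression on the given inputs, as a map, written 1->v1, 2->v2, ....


1->3, 2->3, 3->3, 4->3

h(t1, t3) = 1->3, 2->3, 3->3, 4->3
h(h(t1, t3), t2) = 1->3, 2->3, 3->3, 4->3


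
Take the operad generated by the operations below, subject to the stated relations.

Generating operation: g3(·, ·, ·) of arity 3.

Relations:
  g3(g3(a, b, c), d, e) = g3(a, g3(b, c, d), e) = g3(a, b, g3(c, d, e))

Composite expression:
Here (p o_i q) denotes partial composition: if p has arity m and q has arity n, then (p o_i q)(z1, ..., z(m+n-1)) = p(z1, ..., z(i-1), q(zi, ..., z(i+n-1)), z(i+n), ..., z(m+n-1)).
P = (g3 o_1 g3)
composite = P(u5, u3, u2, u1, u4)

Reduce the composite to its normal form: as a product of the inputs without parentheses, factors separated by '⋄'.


u5 ⋄ u3 ⋄ u2 ⋄ u1 ⋄ u4

Associativity of g3 dissolves the nesting; only the u-input order survives.
g3(u5, u3, u2) collapses to u5 ⋄ u3 ⋄ u2
g3(g3(u5, u3, u2), u1, u4) collapses to u5 ⋄ u3 ⋄ u2 ⋄ u1 ⋄ u4


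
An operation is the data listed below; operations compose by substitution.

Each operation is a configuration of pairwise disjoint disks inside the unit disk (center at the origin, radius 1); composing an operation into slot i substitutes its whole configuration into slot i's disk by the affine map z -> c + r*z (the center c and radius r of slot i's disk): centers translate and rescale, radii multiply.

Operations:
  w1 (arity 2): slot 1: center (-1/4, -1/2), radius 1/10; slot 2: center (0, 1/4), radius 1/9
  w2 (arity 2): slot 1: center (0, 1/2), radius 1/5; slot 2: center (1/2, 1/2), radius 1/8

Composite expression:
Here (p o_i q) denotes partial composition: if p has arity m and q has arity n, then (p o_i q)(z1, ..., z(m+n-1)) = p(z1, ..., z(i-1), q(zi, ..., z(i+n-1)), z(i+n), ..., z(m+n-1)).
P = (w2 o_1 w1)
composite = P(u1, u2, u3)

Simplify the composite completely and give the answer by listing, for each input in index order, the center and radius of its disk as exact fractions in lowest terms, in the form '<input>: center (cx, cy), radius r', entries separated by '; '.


u1: center (-1/20, 2/5), radius 1/50; u2: center (0, 11/20), radius 1/45; u3: center (1/2, 1/2), radius 1/8


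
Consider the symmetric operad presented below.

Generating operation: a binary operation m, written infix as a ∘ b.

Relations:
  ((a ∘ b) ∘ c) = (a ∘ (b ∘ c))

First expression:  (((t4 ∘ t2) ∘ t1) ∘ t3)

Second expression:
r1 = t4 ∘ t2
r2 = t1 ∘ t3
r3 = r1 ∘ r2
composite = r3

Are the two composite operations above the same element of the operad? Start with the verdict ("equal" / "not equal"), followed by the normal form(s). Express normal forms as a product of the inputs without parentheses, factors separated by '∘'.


The first expression reduces to t4 ∘ t2 ∘ t1 ∘ t3
The second expression reduces to t4 ∘ t2 ∘ t1 ∘ t3
The forms coincide; equal.

equal: each reduces to t4 ∘ t2 ∘ t1 ∘ t3


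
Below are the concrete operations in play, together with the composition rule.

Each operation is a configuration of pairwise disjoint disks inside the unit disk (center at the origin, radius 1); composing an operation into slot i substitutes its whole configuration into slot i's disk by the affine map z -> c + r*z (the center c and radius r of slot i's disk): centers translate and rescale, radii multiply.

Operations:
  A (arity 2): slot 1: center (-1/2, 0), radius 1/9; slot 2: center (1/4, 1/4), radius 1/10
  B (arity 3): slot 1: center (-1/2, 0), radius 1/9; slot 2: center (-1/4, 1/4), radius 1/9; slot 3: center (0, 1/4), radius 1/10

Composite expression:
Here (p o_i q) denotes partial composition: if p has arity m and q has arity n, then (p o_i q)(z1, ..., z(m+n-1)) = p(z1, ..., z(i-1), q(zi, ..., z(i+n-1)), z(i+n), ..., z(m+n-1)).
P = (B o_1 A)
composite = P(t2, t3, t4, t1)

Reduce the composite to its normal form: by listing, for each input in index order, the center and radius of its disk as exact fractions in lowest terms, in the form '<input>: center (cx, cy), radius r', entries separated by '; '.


t1: center (0, 1/4), radius 1/10; t2: center (-5/9, 0), radius 1/81; t3: center (-17/36, 1/36), radius 1/90; t4: center (-1/4, 1/4), radius 1/9


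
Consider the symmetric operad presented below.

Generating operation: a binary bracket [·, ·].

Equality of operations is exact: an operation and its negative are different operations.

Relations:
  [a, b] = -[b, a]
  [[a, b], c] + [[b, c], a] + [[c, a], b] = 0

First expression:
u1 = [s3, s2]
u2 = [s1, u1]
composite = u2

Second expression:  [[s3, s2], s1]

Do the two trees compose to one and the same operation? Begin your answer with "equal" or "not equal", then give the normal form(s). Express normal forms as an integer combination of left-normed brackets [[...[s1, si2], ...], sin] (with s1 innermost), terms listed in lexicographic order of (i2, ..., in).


not equal; the first gives -[[s1, s2], s3] + [[s1, s3], s2] and the second [[s1, s2], s3] - [[s1, s3], s2]

The first composite normalizes to -[[s1, s2], s3] + [[s1, s3], s2]
The second composite normalizes to [[s1, s2], s3] - [[s1, s3], s2]
No match — not equal.


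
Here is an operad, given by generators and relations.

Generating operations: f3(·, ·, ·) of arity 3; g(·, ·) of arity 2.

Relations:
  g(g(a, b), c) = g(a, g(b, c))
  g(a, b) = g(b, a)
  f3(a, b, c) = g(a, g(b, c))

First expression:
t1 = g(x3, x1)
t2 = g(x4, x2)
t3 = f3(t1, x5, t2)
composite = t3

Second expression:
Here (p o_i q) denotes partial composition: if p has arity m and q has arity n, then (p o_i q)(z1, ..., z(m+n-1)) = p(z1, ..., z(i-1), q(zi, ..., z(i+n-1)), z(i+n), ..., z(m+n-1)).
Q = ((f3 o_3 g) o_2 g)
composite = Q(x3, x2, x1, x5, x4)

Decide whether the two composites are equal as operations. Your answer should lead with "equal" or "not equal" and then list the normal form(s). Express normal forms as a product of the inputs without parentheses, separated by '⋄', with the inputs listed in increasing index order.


The first expression, normalized: x1 ⋄ x2 ⋄ x3 ⋄ x4 ⋄ x5
The second expression, normalized: x1 ⋄ x2 ⋄ x3 ⋄ x4 ⋄ x5
Both agree, so they are equal.

equal: each reduces to x1 ⋄ x2 ⋄ x3 ⋄ x4 ⋄ x5
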